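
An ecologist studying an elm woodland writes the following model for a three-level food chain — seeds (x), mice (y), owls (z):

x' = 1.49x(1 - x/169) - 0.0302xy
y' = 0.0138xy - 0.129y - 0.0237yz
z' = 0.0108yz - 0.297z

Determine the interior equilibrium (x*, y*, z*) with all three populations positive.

From dz/dt = 0: 0.0108y* = 0.297, so y* = 27.5.
From dx/dt = 0: 1.49(1 - x*/169) = 0.0302·27.5, giving x* = 169·(1 - 0.557) = 74.8.
From dy/dt = 0: 0.0138·74.8 - 0.129 = 0.0237z*, so z* = 0.903/0.0237 = 38.1.

x* ≈ 74.8, y* ≈ 27.5, z* ≈ 38.1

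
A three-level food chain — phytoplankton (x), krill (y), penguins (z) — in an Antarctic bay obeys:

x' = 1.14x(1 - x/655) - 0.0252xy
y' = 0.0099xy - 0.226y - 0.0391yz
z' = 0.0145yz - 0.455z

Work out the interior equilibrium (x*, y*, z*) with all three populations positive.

From dz/dt = 0: 0.0145y* = 0.455, so y* = 31.4.
From dx/dt = 0: 1.14(1 - x*/655) = 0.0252·31.4, giving x* = 655·(1 - 0.694) = 201.
From dy/dt = 0: 0.0099·201 - 0.226 = 0.0391z*, so z* = 1.76/0.0391 = 45.

x* ≈ 201, y* ≈ 31.4, z* ≈ 45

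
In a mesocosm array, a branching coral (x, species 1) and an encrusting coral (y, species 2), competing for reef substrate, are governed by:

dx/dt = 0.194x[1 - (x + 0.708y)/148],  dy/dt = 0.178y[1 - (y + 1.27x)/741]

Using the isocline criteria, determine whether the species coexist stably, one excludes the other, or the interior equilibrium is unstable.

species 2 excludes species 1

Compare the nullcline intercepts: K1/α12 = 148/0.708 = 209 < K2 = 741; K2/α21 = 741/1.27 = 583 > K1 = 148.
Since the inequalities point opposite ways, species 2 can invade but species 1 cannot.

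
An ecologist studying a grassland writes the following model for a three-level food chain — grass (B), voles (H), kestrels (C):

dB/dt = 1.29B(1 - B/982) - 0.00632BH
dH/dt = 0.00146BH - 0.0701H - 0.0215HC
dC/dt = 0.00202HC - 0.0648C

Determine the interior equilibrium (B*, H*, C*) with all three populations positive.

From dC/dt = 0: 0.00202H* = 0.0648, so H* = 32.1.
From dB/dt = 0: 1.29(1 - B*/982) = 0.00632·32.1, giving B* = 982·(1 - 0.157) = 828.
From dH/dt = 0: 0.00146·828 - 0.0701 = 0.0215C*, so C* = 1.14/0.0215 = 52.9.

B* ≈ 828, H* ≈ 32.1, C* ≈ 52.9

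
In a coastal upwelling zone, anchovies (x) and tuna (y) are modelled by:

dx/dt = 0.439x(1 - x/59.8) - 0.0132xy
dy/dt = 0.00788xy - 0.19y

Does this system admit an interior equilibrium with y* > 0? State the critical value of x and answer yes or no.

The predator equation gives dy/dt > 0 only when x > 0.19/0.00788 = 24.1.
Without the predator, x → K = 59.8. Since 59.8 > 24.1, the predator can invade and persist.

Threshold x = 24.1; K > 24.1, so yes, the predator persists.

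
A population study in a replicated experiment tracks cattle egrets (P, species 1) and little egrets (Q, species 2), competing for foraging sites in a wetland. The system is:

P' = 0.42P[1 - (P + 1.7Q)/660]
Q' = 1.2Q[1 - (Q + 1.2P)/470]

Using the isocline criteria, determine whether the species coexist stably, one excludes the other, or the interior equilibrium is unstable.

Compare the nullcline intercepts: K1/α12 = 660/1.7 = 388 < K2 = 470; K2/α21 = 470/1.2 = 392 < K1 = 660.
Since both are reversed, neither can invade when rare; the interior point is a saddle.

unstable coexistence (outcome depends on initial conditions)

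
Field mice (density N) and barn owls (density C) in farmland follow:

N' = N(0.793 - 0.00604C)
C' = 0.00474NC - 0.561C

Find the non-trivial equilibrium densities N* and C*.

Set dC/dt = 0 with C > 0: 0.00474N - 0.561 = 0, so N* = 0.561/0.00474 = 118.
Set dN/dt = 0 with N > 0: 0.793 - 0.00604C = 0, so C* = 0.793/0.00604 = 131.

N* ≈ 118, C* ≈ 131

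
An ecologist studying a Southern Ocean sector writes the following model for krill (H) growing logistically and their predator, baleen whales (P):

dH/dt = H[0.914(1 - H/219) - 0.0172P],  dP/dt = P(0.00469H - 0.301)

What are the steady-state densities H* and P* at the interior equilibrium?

H* ≈ 64.2, P* ≈ 37.6

From dP/dt = 0 with P > 0: 0.00469H* = 0.301, so H* = 64.2.
Substitute into dH/dt = 0: 0.914(1 - 64.2/219) = 0.0172P*.
The bracket is 0.707, giving P* = 0.646/0.0172 = 37.6.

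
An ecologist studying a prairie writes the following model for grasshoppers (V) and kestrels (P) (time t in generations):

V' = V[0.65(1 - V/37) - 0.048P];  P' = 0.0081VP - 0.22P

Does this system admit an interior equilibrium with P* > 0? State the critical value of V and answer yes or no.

The predator equation gives dP/dt > 0 only when V > 0.22/0.0081 = 27.2.
Without the predator, V → K = 37. Since 37 > 27.2, the predator can invade and persist.

Threshold V = 27.2; K > 27.2, so yes, the predator persists.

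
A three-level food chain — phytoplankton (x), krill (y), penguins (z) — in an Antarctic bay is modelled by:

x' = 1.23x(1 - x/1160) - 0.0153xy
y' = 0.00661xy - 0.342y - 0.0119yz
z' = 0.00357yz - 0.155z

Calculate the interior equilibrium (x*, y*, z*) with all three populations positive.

x* ≈ 534, y* ≈ 43.4, z* ≈ 268

From dz/dt = 0: 0.00357y* = 0.155, so y* = 43.4.
From dx/dt = 0: 1.23(1 - x*/1160) = 0.0153·43.4, giving x* = 1160·(1 - 0.54) = 534.
From dy/dt = 0: 0.00661·534 - 0.342 = 0.0119z*, so z* = 3.18/0.0119 = 268.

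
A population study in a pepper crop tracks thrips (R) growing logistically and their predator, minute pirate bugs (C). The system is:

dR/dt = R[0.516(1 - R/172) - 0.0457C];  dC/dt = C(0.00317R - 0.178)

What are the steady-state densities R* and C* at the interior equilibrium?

From dC/dt = 0 with C > 0: 0.00317R* = 0.178, so R* = 56.2.
Substitute into dR/dt = 0: 0.516(1 - 56.2/172) = 0.0457C*.
The bracket is 0.674, giving C* = 0.348/0.0457 = 7.6.

R* ≈ 56.2, C* ≈ 7.6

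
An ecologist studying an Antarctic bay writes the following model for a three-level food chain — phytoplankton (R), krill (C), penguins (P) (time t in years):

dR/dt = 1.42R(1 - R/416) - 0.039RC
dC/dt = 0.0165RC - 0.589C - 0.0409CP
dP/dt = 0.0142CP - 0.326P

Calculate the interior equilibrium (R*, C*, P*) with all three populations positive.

From dP/dt = 0: 0.0142C* = 0.326, so C* = 23.
From dR/dt = 0: 1.42(1 - R*/416) = 0.039·23, giving R* = 416·(1 - 0.631) = 154.
From dC/dt = 0: 0.0165·154 - 0.589 = 0.0409P*, so P* = 1.95/0.0409 = 47.6.

R* ≈ 154, C* ≈ 23, P* ≈ 47.6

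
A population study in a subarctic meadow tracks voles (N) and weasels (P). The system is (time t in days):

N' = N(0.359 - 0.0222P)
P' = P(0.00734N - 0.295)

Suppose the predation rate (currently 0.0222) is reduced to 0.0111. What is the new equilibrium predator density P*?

At the interior fixed point, setting dN/dt = 0 with N > 0 fixes P* = (prey growth rate)/(NP coefficient) — independent of the other coefficients.
With the change, P* = 0.359/0.0111 = 32.3; it rises from 16.2.

P* ≈ 32.3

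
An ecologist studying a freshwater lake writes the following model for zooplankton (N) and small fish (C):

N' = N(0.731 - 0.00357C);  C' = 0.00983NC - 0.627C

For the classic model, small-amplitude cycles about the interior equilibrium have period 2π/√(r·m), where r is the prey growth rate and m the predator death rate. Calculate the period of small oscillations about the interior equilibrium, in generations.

T ≈ 9.28 generations

Here r = 0.731 and m = 0.627, so r·m = 0.458.
ω = √0.458 = 0.677 per generation, hence T = 2π/ω ≈ 9.28 generations.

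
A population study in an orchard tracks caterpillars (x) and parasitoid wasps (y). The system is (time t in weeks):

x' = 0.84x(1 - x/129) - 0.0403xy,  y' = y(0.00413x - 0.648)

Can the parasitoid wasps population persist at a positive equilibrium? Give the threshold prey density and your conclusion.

The predator equation gives dy/dt > 0 only when x > 0.648/0.00413 = 157.
Without the predator, x → K = 129. Since 129 < 157, the predator cannot invade.

Threshold x = 157; K < 157, so no, the predator goes extinct.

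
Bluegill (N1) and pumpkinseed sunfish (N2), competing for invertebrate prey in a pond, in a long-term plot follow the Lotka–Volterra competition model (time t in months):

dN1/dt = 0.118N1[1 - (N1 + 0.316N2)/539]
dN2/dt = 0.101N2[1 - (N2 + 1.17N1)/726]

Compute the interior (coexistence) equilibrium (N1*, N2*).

Setting both brackets to zero gives the nullclines N1 + 0.316N2 = 539 and 1.17N1 + N2 = 726.
Substituting N2 = 726 - 1.17N1 into the first: N1(1 - 0.316·1.17) = 539 - 0.316·726.
So N1* = 310/0.63 = 491, and then N2* = 726 - 1.17·491 = 151.

N1* ≈ 491, N2* ≈ 151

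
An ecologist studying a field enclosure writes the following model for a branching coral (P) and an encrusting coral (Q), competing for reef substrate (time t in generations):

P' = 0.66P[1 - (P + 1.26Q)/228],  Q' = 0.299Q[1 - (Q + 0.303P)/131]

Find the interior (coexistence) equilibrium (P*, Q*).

Setting both brackets to zero gives the nullclines P + 1.26Q = 228 and 0.303P + Q = 131.
Substituting Q = 131 - 0.303P into the first: P(1 - 1.26·0.303) = 228 - 1.26·131.
So P* = 62.9/0.618 = 102, and then Q* = 131 - 0.303·102 = 100.

P* ≈ 102, Q* ≈ 100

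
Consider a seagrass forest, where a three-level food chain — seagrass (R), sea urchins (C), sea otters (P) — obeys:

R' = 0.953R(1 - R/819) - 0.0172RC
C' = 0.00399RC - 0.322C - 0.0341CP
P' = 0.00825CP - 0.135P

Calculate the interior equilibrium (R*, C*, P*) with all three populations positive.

From dP/dt = 0: 0.00825C* = 0.135, so C* = 16.4.
From dR/dt = 0: 0.953(1 - R*/819) = 0.0172·16.4, giving R* = 819·(1 - 0.295) = 577.
From dC/dt = 0: 0.00399·577 - 0.322 = 0.0341P*, so P* = 1.98/0.0341 = 58.1.

R* ≈ 577, C* ≈ 16.4, P* ≈ 58.1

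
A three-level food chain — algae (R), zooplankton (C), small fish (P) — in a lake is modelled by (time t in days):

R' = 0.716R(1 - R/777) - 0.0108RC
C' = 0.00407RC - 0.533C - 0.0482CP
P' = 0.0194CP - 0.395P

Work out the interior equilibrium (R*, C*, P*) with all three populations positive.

R* ≈ 538, C* ≈ 20.4, P* ≈ 34.4

From dP/dt = 0: 0.0194C* = 0.395, so C* = 20.4.
From dR/dt = 0: 0.716(1 - R*/777) = 0.0108·20.4, giving R* = 777·(1 - 0.307) = 538.
From dC/dt = 0: 0.00407·538 - 0.533 = 0.0482P*, so P* = 1.66/0.0482 = 34.4.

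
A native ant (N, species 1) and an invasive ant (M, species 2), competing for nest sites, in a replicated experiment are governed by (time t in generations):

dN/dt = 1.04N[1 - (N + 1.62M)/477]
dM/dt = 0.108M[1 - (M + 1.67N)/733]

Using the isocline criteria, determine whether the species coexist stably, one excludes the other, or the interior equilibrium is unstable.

Compare the nullcline intercepts: K1/α12 = 477/1.62 = 294 < K2 = 733; K2/α21 = 733/1.67 = 439 < K1 = 477.
Since both are reversed, neither can invade when rare; the interior point is a saddle.

unstable coexistence (outcome depends on initial conditions)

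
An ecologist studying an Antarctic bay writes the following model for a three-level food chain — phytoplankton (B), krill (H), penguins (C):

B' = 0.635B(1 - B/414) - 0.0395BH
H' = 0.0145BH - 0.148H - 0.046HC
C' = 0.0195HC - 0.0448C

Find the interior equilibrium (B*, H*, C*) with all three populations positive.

B* ≈ 355, H* ≈ 2.3, C* ≈ 109

From dC/dt = 0: 0.0195H* = 0.0448, so H* = 2.3.
From dB/dt = 0: 0.635(1 - B*/414) = 0.0395·2.3, giving B* = 414·(1 - 0.143) = 355.
From dH/dt = 0: 0.0145·355 - 0.148 = 0.046C*, so C* = 5/0.046 = 109.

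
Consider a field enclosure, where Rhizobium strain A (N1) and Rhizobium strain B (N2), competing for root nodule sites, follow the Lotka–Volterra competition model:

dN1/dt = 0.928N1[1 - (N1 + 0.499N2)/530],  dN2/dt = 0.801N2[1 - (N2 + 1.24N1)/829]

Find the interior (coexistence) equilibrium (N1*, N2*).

Setting both brackets to zero gives the nullclines N1 + 0.499N2 = 530 and 1.24N1 + N2 = 829.
Substituting N2 = 829 - 1.24N1 into the first: N1(1 - 0.499·1.24) = 530 - 0.499·829.
So N1* = 116/0.381 = 305, and then N2* = 829 - 1.24·305 = 451.

N1* ≈ 305, N2* ≈ 451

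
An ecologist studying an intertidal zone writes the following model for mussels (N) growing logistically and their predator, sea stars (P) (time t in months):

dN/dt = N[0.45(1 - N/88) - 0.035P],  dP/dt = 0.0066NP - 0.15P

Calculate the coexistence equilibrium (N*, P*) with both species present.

From dP/dt = 0 with P > 0: 0.0066N* = 0.15, so N* = 22.7.
Substitute into dN/dt = 0: 0.45(1 - 22.7/88) = 0.035P*.
The bracket is 0.742, giving P* = 0.334/0.035 = 9.54.

N* ≈ 22.7, P* ≈ 9.54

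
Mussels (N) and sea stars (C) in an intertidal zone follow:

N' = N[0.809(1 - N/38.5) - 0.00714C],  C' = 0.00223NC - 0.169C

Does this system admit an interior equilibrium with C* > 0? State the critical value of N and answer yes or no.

Threshold N = 75.8; K < 75.8, so no, the predator goes extinct.

The predator equation gives dC/dt > 0 only when N > 0.169/0.00223 = 75.8.
Without the predator, N → K = 38.5. Since 38.5 < 75.8, the predator cannot invade.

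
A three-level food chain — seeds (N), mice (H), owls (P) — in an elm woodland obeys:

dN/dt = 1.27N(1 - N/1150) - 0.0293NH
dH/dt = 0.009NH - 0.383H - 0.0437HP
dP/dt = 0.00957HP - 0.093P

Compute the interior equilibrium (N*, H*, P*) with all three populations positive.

N* ≈ 892, H* ≈ 9.72, P* ≈ 175

From dP/dt = 0: 0.00957H* = 0.093, so H* = 9.72.
From dN/dt = 0: 1.27(1 - N*/1150) = 0.0293·9.72, giving N* = 1150·(1 - 0.224) = 892.
From dH/dt = 0: 0.009·892 - 0.383 = 0.0437P*, so P* = 7.65/0.0437 = 175.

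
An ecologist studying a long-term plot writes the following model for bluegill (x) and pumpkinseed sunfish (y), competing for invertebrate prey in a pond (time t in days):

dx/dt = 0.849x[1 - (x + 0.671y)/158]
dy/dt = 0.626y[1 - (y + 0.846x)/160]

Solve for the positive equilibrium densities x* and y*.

x* ≈ 117, y* ≈ 60.9

Setting both brackets to zero gives the nullclines x + 0.671y = 158 and 0.846x + y = 160.
Substituting y = 160 - 0.846x into the first: x(1 - 0.671·0.846) = 158 - 0.671·160.
So x* = 50.6/0.432 = 117, and then y* = 160 - 0.846·117 = 60.9.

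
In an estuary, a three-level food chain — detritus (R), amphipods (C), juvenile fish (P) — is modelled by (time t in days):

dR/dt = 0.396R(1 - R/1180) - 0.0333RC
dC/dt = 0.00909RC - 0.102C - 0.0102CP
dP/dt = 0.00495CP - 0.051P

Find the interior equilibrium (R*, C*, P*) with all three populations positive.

R* ≈ 158, C* ≈ 10.3, P* ≈ 131

From dP/dt = 0: 0.00495C* = 0.051, so C* = 10.3.
From dR/dt = 0: 0.396(1 - R*/1180) = 0.0333·10.3, giving R* = 1180·(1 - 0.866) = 158.
From dC/dt = 0: 0.00909·158 - 0.102 = 0.0102P*, so P* = 1.33/0.0102 = 131.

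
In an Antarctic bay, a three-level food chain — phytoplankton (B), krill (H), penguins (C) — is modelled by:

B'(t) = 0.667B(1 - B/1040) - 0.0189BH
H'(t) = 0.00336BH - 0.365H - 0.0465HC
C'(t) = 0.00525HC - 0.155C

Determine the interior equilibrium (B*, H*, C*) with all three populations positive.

From dC/dt = 0: 0.00525H* = 0.155, so H* = 29.5.
From dB/dt = 0: 0.667(1 - B*/1040) = 0.0189·29.5, giving B* = 1040·(1 - 0.837) = 170.
From dH/dt = 0: 0.00336·170 - 0.365 = 0.0465C*, so C* = 0.206/0.0465 = 4.43.

B* ≈ 170, H* ≈ 29.5, C* ≈ 4.43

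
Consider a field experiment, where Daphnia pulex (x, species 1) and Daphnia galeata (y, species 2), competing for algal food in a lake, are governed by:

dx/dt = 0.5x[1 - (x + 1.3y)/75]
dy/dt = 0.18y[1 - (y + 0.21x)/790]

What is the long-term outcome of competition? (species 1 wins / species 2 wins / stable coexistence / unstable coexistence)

species 2 excludes species 1

Compare the nullcline intercepts: K1/α12 = 75/1.3 = 57.7 < K2 = 790; K2/α21 = 790/0.21 = 3760 > K1 = 75.
Since the inequalities point opposite ways, species 2 can invade but species 1 cannot.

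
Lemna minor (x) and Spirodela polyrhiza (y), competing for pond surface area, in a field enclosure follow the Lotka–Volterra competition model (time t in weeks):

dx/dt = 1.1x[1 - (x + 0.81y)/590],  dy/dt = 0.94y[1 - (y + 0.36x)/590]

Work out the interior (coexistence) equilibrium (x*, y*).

x* ≈ 158, y* ≈ 533

Setting both brackets to zero gives the nullclines x + 0.81y = 590 and 0.36x + y = 590.
Substituting y = 590 - 0.36x into the first: x(1 - 0.81·0.36) = 590 - 0.81·590.
So x* = 112/0.708 = 158, and then y* = 590 - 0.36·158 = 533.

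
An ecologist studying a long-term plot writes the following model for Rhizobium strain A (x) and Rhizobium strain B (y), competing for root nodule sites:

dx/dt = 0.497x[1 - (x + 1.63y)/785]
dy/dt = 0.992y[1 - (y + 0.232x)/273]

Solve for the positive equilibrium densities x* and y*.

x* ≈ 547, y* ≈ 146

Setting both brackets to zero gives the nullclines x + 1.63y = 785 and 0.232x + y = 273.
Substituting y = 273 - 0.232x into the first: x(1 - 1.63·0.232) = 785 - 1.63·273.
So x* = 340/0.622 = 547, and then y* = 273 - 0.232·547 = 146.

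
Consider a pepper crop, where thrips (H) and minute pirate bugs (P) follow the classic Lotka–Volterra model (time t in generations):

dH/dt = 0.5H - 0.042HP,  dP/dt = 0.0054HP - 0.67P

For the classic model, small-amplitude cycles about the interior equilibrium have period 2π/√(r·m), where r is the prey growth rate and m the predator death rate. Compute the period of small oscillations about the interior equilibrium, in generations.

Here r = 0.5 and m = 0.67, so r·m = 0.335.
ω = √0.335 = 0.579 per generation, hence T = 2π/ω ≈ 10.9 generations.

T ≈ 10.9 generations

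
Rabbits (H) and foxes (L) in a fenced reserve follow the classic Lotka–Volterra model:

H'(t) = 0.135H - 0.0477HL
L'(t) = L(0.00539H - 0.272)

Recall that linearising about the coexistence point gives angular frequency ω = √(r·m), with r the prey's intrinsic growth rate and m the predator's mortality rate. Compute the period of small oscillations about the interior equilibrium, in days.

Here r = 0.135 and m = 0.272, so r·m = 0.0367.
ω = √0.0367 = 0.192 per day, hence T = 2π/ω ≈ 32.8 days.

T ≈ 32.8 days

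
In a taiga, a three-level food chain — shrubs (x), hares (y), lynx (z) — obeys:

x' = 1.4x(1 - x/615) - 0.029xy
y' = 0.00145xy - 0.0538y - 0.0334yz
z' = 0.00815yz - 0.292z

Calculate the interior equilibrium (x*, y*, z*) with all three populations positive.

From dz/dt = 0: 0.00815y* = 0.292, so y* = 35.8.
From dx/dt = 0: 1.4(1 - x*/615) = 0.029·35.8, giving x* = 615·(1 - 0.742) = 159.
From dy/dt = 0: 0.00145·159 - 0.0538 = 0.0334z*, so z* = 0.176/0.0334 = 5.27.

x* ≈ 159, y* ≈ 35.8, z* ≈ 5.27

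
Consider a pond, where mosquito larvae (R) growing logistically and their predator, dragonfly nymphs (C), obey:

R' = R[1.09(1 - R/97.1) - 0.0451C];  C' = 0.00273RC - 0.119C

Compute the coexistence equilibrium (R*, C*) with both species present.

From dC/dt = 0 with C > 0: 0.00273R* = 0.119, so R* = 43.6.
Substitute into dR/dt = 0: 1.09(1 - 43.6/97.1) = 0.0451C*.
The bracket is 0.551, giving C* = 0.601/0.0451 = 13.3.

R* ≈ 43.6, C* ≈ 13.3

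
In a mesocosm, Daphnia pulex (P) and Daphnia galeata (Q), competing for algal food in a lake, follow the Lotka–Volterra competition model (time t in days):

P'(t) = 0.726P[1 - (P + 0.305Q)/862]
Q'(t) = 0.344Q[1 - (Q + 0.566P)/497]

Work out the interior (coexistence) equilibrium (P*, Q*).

P* ≈ 859, Q* ≈ 11

Setting both brackets to zero gives the nullclines P + 0.305Q = 862 and 0.566P + Q = 497.
Substituting Q = 497 - 0.566P into the first: P(1 - 0.305·0.566) = 862 - 0.305·497.
So P* = 710/0.827 = 859, and then Q* = 497 - 0.566·859 = 11.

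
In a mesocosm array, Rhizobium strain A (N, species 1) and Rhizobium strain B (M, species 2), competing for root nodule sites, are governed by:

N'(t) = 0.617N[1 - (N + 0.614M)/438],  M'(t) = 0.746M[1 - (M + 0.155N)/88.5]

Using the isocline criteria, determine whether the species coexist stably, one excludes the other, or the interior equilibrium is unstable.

Compare the nullcline intercepts: K1/α12 = 438/0.614 = 713 > K2 = 88.5; K2/α21 = 88.5/0.155 = 571 > K1 = 438.
Since both inequalities hold, each species can invade when rare, so the interior equilibrium is stable.

stable coexistence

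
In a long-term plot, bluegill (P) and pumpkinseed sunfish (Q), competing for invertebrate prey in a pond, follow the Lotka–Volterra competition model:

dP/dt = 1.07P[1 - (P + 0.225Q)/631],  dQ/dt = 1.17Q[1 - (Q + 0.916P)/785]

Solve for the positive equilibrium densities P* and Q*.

P* ≈ 572, Q* ≈ 261

Setting both brackets to zero gives the nullclines P + 0.225Q = 631 and 0.916P + Q = 785.
Substituting Q = 785 - 0.916P into the first: P(1 - 0.225·0.916) = 631 - 0.225·785.
So P* = 454/0.794 = 572, and then Q* = 785 - 0.916·572 = 261.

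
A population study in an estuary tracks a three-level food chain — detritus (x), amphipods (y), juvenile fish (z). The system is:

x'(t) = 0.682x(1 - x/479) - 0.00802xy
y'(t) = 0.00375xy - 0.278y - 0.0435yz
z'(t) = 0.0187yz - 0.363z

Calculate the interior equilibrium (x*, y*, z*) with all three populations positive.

x* ≈ 370, y* ≈ 19.4, z* ≈ 25.5

From dz/dt = 0: 0.0187y* = 0.363, so y* = 19.4.
From dx/dt = 0: 0.682(1 - x*/479) = 0.00802·19.4, giving x* = 479·(1 - 0.228) = 370.
From dy/dt = 0: 0.00375·370 - 0.278 = 0.0435z*, so z* = 1.11/0.0435 = 25.5.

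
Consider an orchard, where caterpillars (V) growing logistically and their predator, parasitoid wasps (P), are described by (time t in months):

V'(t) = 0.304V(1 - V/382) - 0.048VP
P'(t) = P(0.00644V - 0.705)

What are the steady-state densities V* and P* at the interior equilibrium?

V* ≈ 109, P* ≈ 4.52

From dP/dt = 0 with P > 0: 0.00644V* = 0.705, so V* = 109.
Substitute into dV/dt = 0: 0.304(1 - 109/382) = 0.048P*.
The bracket is 0.713, giving P* = 0.217/0.048 = 4.52.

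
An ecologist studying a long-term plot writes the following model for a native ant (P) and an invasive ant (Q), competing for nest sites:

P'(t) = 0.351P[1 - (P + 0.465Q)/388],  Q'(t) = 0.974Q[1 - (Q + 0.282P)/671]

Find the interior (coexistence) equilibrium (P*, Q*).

P* ≈ 87.5, Q* ≈ 646

Setting both brackets to zero gives the nullclines P + 0.465Q = 388 and 0.282P + Q = 671.
Substituting Q = 671 - 0.282P into the first: P(1 - 0.465·0.282) = 388 - 0.465·671.
So P* = 76/0.869 = 87.5, and then Q* = 671 - 0.282·87.5 = 646.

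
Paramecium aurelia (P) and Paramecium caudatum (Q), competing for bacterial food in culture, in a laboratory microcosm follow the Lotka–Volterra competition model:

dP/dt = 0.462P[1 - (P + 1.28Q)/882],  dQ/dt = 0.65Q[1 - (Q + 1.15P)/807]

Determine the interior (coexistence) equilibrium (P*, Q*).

Setting both brackets to zero gives the nullclines P + 1.28Q = 882 and 1.15P + Q = 807.
Substituting Q = 807 - 1.15P into the first: P(1 - 1.28·1.15) = 882 - 1.28·807.
So P* = -151/-0.472 = 320, and then Q* = 807 - 1.15·320 = 439.

P* ≈ 320, Q* ≈ 439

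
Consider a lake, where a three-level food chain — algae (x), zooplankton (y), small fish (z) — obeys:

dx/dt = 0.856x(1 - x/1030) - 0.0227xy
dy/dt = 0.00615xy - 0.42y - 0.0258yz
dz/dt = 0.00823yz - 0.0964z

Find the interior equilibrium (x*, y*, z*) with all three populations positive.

From dz/dt = 0: 0.00823y* = 0.0964, so y* = 11.7.
From dx/dt = 0: 0.856(1 - x*/1030) = 0.0227·11.7, giving x* = 1030·(1 - 0.311) = 710.
From dy/dt = 0: 0.00615·710 - 0.42 = 0.0258z*, so z* = 3.95/0.0258 = 153.

x* ≈ 710, y* ≈ 11.7, z* ≈ 153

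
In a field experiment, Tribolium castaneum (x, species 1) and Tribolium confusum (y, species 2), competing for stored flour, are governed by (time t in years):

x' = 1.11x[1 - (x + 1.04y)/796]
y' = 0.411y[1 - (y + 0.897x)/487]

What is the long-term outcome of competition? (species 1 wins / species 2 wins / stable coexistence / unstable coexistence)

Compare the nullcline intercepts: K1/α12 = 796/1.04 = 765 > K2 = 487; K2/α21 = 487/0.897 = 543 < K1 = 796.
Since the inequalities point opposite ways, species 1 can invade but species 2 cannot.

species 1 excludes species 2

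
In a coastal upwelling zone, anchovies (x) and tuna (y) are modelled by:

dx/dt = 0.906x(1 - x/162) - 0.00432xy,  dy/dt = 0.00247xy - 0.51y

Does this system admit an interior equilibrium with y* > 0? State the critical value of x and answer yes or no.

Threshold x = 206; K < 206, so no, the predator goes extinct.

The predator equation gives dy/dt > 0 only when x > 0.51/0.00247 = 206.
Without the predator, x → K = 162. Since 162 < 206, the predator cannot invade.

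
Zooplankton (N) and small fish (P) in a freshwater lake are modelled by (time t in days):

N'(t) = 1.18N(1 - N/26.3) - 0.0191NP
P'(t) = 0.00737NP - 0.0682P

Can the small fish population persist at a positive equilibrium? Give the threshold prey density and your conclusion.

Threshold N = 9.25; K > 9.25, so yes, the predator persists.

The predator equation gives dP/dt > 0 only when N > 0.0682/0.00737 = 9.25.
Without the predator, N → K = 26.3. Since 26.3 > 9.25, the predator can invade and persist.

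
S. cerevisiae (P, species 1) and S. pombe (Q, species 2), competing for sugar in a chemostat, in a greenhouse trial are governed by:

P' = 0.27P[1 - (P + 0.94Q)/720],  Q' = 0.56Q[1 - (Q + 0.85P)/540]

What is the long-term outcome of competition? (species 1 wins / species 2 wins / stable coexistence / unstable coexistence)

species 1 excludes species 2

Compare the nullcline intercepts: K1/α12 = 720/0.94 = 766 > K2 = 540; K2/α21 = 540/0.85 = 635 < K1 = 720.
Since the inequalities point opposite ways, species 1 can invade but species 2 cannot.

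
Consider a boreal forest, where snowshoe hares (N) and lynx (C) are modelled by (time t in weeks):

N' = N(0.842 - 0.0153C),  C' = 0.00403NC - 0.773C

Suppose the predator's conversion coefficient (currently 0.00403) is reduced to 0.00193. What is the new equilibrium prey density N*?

N* ≈ 401

At the interior fixed point, setting dC/dt = 0 with C > 0 fixes N* = (predator death rate)/(NC coefficient) — independent of the other coefficients.
With the change, N* = 0.773/0.00193 = 401; it rises from 192.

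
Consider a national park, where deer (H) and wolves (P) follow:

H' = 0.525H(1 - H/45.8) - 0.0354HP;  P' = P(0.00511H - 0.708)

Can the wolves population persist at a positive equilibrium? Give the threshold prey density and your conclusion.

Threshold H = 139; K < 139, so no, the predator goes extinct.

The predator equation gives dP/dt > 0 only when H > 0.708/0.00511 = 139.
Without the predator, H → K = 45.8. Since 45.8 < 139, the predator cannot invade.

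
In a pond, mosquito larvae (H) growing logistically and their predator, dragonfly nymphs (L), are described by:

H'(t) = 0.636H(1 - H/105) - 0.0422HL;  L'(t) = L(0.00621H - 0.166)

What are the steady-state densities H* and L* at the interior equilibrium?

From dL/dt = 0 with L > 0: 0.00621H* = 0.166, so H* = 26.7.
Substitute into dH/dt = 0: 0.636(1 - 26.7/105) = 0.0422L*.
The bracket is 0.745, giving L* = 0.474/0.0422 = 11.2.

H* ≈ 26.7, L* ≈ 11.2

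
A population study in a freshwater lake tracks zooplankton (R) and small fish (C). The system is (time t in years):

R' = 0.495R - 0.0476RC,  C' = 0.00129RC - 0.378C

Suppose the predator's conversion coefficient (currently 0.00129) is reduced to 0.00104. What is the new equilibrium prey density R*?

At the interior fixed point, setting dC/dt = 0 with C > 0 fixes R* = (predator death rate)/(RC coefficient) — independent of the other coefficients.
With the change, R* = 0.378/0.00104 = 363; it rises from 293.

R* ≈ 363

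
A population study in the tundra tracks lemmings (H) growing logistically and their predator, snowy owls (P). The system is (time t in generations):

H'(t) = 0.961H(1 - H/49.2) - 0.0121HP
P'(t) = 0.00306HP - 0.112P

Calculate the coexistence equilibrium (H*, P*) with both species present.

From dP/dt = 0 with P > 0: 0.00306H* = 0.112, so H* = 36.6.
Substitute into dH/dt = 0: 0.961(1 - 36.6/49.2) = 0.0121P*.
The bracket is 0.256, giving P* = 0.246/0.0121 = 20.3.

H* ≈ 36.6, P* ≈ 20.3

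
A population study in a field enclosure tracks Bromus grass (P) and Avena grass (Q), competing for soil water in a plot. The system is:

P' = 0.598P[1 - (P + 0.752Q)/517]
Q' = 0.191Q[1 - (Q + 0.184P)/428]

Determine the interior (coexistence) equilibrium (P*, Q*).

Setting both brackets to zero gives the nullclines P + 0.752Q = 517 and 0.184P + Q = 428.
Substituting Q = 428 - 0.184P into the first: P(1 - 0.752·0.184) = 517 - 0.752·428.
So P* = 195/0.862 = 226, and then Q* = 428 - 0.184·226 = 386.

P* ≈ 226, Q* ≈ 386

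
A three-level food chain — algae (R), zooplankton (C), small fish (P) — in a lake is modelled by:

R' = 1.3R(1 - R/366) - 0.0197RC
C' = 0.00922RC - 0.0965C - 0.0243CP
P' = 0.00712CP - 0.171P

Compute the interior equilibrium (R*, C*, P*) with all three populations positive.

R* ≈ 233, C* ≈ 24, P* ≈ 84.4

From dP/dt = 0: 0.00712C* = 0.171, so C* = 24.
From dR/dt = 0: 1.3(1 - R*/366) = 0.0197·24, giving R* = 366·(1 - 0.364) = 233.
From dC/dt = 0: 0.00922·233 - 0.0965 = 0.0243P*, so P* = 2.05/0.0243 = 84.4.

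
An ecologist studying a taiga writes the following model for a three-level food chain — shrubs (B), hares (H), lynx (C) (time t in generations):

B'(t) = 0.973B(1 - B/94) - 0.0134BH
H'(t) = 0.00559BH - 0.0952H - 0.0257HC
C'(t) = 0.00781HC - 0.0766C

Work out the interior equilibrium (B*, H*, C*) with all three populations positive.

B* ≈ 81.3, H* ≈ 9.81, C* ≈ 14

From dC/dt = 0: 0.00781H* = 0.0766, so H* = 9.81.
From dB/dt = 0: 0.973(1 - B*/94) = 0.0134·9.81, giving B* = 94·(1 - 0.135) = 81.3.
From dH/dt = 0: 0.00559·81.3 - 0.0952 = 0.0257C*, so C* = 0.359/0.0257 = 14.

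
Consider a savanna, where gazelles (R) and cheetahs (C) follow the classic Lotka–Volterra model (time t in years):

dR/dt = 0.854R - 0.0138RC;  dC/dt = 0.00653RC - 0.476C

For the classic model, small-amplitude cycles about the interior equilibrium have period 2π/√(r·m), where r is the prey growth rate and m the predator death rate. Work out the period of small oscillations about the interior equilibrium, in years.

Here r = 0.854 and m = 0.476, so r·m = 0.407.
ω = √0.407 = 0.638 per year, hence T = 2π/ω ≈ 9.85 years.

T ≈ 9.85 years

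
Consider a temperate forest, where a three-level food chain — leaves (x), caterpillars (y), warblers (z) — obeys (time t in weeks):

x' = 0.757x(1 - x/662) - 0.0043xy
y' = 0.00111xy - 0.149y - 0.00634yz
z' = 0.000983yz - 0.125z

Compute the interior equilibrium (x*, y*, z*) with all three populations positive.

From dz/dt = 0: 0.000983y* = 0.125, so y* = 127.
From dx/dt = 0: 0.757(1 - x*/662) = 0.0043·127, giving x* = 662·(1 - 0.722) = 184.
From dy/dt = 0: 0.00111·184 - 0.149 = 0.00634z*, so z* = 0.055/0.00634 = 8.68.

x* ≈ 184, y* ≈ 127, z* ≈ 8.68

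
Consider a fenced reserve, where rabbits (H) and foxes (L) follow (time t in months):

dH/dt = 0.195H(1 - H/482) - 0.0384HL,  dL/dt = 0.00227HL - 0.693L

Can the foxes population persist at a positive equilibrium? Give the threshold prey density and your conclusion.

Threshold H = 305; K > 305, so yes, the predator persists.

The predator equation gives dL/dt > 0 only when H > 0.693/0.00227 = 305.
Without the predator, H → K = 482. Since 482 > 305, the predator can invade and persist.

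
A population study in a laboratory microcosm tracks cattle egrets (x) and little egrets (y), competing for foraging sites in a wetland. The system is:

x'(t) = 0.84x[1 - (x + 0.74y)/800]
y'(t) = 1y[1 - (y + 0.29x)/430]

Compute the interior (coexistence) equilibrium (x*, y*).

x* ≈ 613, y* ≈ 252

Setting both brackets to zero gives the nullclines x + 0.74y = 800 and 0.29x + y = 430.
Substituting y = 430 - 0.29x into the first: x(1 - 0.74·0.29) = 800 - 0.74·430.
So x* = 482/0.785 = 613, and then y* = 430 - 0.29·613 = 252.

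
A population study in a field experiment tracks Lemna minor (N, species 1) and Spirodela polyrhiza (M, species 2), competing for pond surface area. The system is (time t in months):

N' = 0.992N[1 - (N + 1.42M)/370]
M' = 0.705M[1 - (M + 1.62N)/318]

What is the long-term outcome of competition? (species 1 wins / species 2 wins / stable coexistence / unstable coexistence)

Compare the nullcline intercepts: K1/α12 = 370/1.42 = 261 < K2 = 318; K2/α21 = 318/1.62 = 196 < K1 = 370.
Since both are reversed, neither can invade when rare; the interior point is a saddle.

unstable coexistence (outcome depends on initial conditions)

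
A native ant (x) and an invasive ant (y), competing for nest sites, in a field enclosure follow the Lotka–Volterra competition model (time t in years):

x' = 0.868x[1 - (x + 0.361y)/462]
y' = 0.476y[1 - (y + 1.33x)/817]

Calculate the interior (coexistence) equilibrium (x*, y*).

Setting both brackets to zero gives the nullclines x + 0.361y = 462 and 1.33x + y = 817.
Substituting y = 817 - 1.33x into the first: x(1 - 0.361·1.33) = 462 - 0.361·817.
So x* = 167/0.52 = 321, and then y* = 817 - 1.33·321 = 390.

x* ≈ 321, y* ≈ 390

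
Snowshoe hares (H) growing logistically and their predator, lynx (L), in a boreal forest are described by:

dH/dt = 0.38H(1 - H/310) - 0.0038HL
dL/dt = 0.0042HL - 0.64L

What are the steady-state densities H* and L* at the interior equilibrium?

H* ≈ 152, L* ≈ 50.8

From dL/dt = 0 with L > 0: 0.0042H* = 0.64, so H* = 152.
Substitute into dH/dt = 0: 0.38(1 - 152/310) = 0.0038L*.
The bracket is 0.508, giving L* = 0.193/0.0038 = 50.8.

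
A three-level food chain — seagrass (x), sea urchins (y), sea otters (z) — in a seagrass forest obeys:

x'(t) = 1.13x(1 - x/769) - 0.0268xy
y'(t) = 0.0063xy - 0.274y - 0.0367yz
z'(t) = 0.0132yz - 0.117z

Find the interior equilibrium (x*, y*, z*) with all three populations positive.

x* ≈ 607, y* ≈ 8.86, z* ≈ 96.8

From dz/dt = 0: 0.0132y* = 0.117, so y* = 8.86.
From dx/dt = 0: 1.13(1 - x*/769) = 0.0268·8.86, giving x* = 769·(1 - 0.21) = 607.
From dy/dt = 0: 0.0063·607 - 0.274 = 0.0367z*, so z* = 3.55/0.0367 = 96.8.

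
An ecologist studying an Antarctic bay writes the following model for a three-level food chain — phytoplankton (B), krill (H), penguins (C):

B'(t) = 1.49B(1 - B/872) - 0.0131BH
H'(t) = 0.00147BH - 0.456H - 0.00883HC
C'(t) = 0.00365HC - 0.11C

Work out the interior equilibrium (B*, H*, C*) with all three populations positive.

From dC/dt = 0: 0.00365H* = 0.11, so H* = 30.1.
From dB/dt = 0: 1.49(1 - B*/872) = 0.0131·30.1, giving B* = 872·(1 - 0.265) = 641.
From dH/dt = 0: 0.00147·641 - 0.456 = 0.00883C*, so C* = 0.486/0.00883 = 55.1.

B* ≈ 641, H* ≈ 30.1, C* ≈ 55.1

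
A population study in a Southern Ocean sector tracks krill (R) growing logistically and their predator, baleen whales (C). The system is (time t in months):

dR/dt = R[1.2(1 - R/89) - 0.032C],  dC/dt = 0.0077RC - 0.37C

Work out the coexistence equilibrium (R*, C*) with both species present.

From dC/dt = 0 with C > 0: 0.0077R* = 0.37, so R* = 48.1.
Substitute into dR/dt = 0: 1.2(1 - 48.1/89) = 0.032C*.
The bracket is 0.46, giving C* = 0.552/0.032 = 17.3.

R* ≈ 48.1, C* ≈ 17.3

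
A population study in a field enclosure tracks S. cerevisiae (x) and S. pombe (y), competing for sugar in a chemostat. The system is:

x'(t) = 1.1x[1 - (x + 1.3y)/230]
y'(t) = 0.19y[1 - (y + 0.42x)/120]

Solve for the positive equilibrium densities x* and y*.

x* ≈ 163, y* ≈ 51.5

Setting both brackets to zero gives the nullclines x + 1.3y = 230 and 0.42x + y = 120.
Substituting y = 120 - 0.42x into the first: x(1 - 1.3·0.42) = 230 - 1.3·120.
So x* = 74/0.454 = 163, and then y* = 120 - 0.42·163 = 51.5.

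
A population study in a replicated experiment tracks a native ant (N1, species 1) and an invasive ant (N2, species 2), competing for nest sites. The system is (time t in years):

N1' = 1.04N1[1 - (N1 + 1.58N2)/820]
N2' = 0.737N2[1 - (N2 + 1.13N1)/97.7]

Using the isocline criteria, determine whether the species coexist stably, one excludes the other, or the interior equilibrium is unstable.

species 1 excludes species 2

Compare the nullcline intercepts: K1/α12 = 820/1.58 = 519 > K2 = 97.7; K2/α21 = 97.7/1.13 = 86.5 < K1 = 820.
Since the inequalities point opposite ways, species 1 can invade but species 2 cannot.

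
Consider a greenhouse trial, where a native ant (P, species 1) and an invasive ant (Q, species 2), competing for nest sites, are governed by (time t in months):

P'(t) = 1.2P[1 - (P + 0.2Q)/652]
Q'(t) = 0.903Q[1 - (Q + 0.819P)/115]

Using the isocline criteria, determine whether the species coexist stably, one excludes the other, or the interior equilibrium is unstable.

Compare the nullcline intercepts: K1/α12 = 652/0.2 = 3260 > K2 = 115; K2/α21 = 115/0.819 = 140 < K1 = 652.
Since the inequalities point opposite ways, species 1 can invade but species 2 cannot.

species 1 excludes species 2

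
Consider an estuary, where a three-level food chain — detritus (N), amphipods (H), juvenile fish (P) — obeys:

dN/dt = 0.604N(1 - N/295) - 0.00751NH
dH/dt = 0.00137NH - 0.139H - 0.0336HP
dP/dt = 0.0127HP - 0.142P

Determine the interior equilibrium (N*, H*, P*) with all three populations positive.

From dP/dt = 0: 0.0127H* = 0.142, so H* = 11.2.
From dN/dt = 0: 0.604(1 - N*/295) = 0.00751·11.2, giving N* = 295·(1 - 0.139) = 254.
From dH/dt = 0: 0.00137·254 - 0.139 = 0.0336P*, so P* = 0.209/0.0336 = 6.22.

N* ≈ 254, H* ≈ 11.2, P* ≈ 6.22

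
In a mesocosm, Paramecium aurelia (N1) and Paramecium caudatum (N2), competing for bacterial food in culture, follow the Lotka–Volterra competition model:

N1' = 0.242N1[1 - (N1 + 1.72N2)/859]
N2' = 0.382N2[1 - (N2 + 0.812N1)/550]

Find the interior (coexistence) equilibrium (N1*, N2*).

Setting both brackets to zero gives the nullclines N1 + 1.72N2 = 859 and 0.812N1 + N2 = 550.
Substituting N2 = 550 - 0.812N1 into the first: N1(1 - 1.72·0.812) = 859 - 1.72·550.
So N1* = -87/-0.397 = 219, and then N2* = 550 - 0.812·219 = 372.

N1* ≈ 219, N2* ≈ 372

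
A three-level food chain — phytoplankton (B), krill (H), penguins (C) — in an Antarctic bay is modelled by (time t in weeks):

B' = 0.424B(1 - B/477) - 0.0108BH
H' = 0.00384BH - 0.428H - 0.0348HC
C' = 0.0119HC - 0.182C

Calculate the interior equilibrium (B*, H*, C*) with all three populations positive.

B* ≈ 291, H* ≈ 15.3, C* ≈ 19.8

From dC/dt = 0: 0.0119H* = 0.182, so H* = 15.3.
From dB/dt = 0: 0.424(1 - B*/477) = 0.0108·15.3, giving B* = 477·(1 - 0.39) = 291.
From dH/dt = 0: 0.00384·291 - 0.428 = 0.0348C*, so C* = 0.69/0.0348 = 19.8.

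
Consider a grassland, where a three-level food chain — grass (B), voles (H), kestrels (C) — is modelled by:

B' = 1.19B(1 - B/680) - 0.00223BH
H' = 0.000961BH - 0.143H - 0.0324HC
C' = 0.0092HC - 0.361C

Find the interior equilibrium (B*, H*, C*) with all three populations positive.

B* ≈ 630, H* ≈ 39.2, C* ≈ 14.3

From dC/dt = 0: 0.0092H* = 0.361, so H* = 39.2.
From dB/dt = 0: 1.19(1 - B*/680) = 0.00223·39.2, giving B* = 680·(1 - 0.0735) = 630.
From dH/dt = 0: 0.000961·630 - 0.143 = 0.0324C*, so C* = 0.462/0.0324 = 14.3.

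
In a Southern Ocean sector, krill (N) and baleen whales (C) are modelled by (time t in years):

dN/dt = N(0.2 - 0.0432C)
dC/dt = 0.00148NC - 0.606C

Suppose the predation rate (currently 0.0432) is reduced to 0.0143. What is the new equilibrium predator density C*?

C* ≈ 14

At the interior fixed point, setting dN/dt = 0 with N > 0 fixes C* = (prey growth rate)/(NC coefficient) — independent of the other coefficients.
With the change, C* = 0.2/0.0143 = 14; it rises from 4.63.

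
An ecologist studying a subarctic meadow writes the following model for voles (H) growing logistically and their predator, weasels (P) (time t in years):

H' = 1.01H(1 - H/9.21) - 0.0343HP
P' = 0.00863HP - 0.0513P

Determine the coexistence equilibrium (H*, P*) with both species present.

From dP/dt = 0 with P > 0: 0.00863H* = 0.0513, so H* = 5.94.
Substitute into dH/dt = 0: 1.01(1 - 5.94/9.21) = 0.0343P*.
The bracket is 0.355, giving P* = 0.358/0.0343 = 10.4.

H* ≈ 5.94, P* ≈ 10.4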